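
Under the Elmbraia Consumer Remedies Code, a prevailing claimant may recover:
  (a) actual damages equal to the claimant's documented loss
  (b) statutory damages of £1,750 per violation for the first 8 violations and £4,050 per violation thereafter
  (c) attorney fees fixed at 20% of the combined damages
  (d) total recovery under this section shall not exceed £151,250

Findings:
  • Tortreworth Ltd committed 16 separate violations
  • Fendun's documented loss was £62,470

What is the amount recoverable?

Total recovery: £130,644

First 8 violations: 8 × £1,750 = £14,000
Remaining violations: (16 − 8) × £4,050 = £32,400
Statutory damages: £14,000 + £32,400 = £46,400
Combined damages: £62,470 + £46,400 = £108,870
Attorney fees: 20% of £108,870 = £21,774
Total before cap: £108,870 + £21,774 = £130,644
Cap at £151,250: £130,644 is within the cap, no reduction.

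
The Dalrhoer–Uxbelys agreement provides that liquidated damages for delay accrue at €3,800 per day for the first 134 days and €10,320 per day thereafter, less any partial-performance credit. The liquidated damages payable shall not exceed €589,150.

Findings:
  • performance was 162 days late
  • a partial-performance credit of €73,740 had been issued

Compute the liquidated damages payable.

€589,150

First 134 days: 134 × €3,800 = €509,200
Remaining days: (162 − 134) × €10,320 = €288,960
Accrued per-day damages: €509,200 + €288,960 = €798,160
Less partial-performance credit: €798,160 − €73,740 = €724,420
Cap at €589,150: €724,420 exceeds the cap → €589,150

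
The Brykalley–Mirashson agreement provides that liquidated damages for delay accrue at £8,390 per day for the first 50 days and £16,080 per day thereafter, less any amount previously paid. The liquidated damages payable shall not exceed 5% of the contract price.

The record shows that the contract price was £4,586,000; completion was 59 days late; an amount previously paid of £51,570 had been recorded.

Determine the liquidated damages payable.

First 50 days: 50 × £8,390 = £419,500
Remaining days: (59 − 50) × £16,080 = £144,720
Accrued per-day damages: £419,500 + £144,720 = £564,220
Less amount previously paid: £564,220 − £51,570 = £512,650
Cap: 5% of £4,586,000 = £229,300
Cap at £229,300: £512,650 exceeds the cap → £229,300

£229,300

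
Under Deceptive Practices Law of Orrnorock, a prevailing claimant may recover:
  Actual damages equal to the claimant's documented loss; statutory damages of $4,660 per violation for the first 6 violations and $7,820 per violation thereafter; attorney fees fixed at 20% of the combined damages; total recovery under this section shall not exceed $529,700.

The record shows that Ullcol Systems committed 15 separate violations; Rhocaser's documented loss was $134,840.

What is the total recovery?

$279,816

First 6 violations: 6 × $4,660 = $27,960
Remaining violations: (15 − 6) × $7,820 = $70,380
Statutory damages: $27,960 + $70,380 = $98,340
Combined damages: $134,840 + $98,340 = $233,180
Attorney fees: 20% of $233,180 = $46,636
Total before cap: $233,180 + $46,636 = $279,816
Cap at $529,700: $279,816 is within the cap, no reduction.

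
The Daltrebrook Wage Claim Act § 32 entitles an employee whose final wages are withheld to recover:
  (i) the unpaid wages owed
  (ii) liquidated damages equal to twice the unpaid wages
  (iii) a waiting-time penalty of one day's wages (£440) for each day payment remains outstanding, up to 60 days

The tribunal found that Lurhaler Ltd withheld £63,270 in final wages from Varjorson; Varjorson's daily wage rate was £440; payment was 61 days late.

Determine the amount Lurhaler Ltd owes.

£216,210

Doubled: 2 × £63,270 = £126,540
Penalty days: min(61, 60) = 60
Waiting-time penalty: 60 × £440 = £26,400
Total award: £63,270 + £126,540 + £26,400 = £216,210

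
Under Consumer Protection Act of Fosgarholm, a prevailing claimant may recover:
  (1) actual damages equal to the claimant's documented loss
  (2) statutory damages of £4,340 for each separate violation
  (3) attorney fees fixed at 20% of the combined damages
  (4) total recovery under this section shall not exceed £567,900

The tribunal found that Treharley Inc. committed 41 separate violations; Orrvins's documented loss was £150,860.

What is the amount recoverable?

£394,560

Statutory damages: 41 × £4,340 = £177,940
Combined damages: £150,860 + £177,940 = £328,800
Attorney fees: 20% of £328,800 = £65,760
Total before cap: £328,800 + £65,760 = £394,560
Cap at £567,900: £394,560 is within the cap, no reduction.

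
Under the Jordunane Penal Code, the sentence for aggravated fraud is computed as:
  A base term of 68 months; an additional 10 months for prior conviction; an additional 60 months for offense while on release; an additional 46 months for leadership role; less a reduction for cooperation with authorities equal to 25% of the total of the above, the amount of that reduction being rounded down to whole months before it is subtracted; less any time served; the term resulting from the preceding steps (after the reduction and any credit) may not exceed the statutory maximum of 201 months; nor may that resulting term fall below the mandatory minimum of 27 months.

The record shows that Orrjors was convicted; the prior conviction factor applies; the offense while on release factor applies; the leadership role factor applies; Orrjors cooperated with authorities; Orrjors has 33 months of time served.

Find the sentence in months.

Prior conviction enhancement: +10 months
Offense while on release enhancement: +60 months
Leadership role enhancement: +46 months
Adjusted term: 68 months + 10 months + 60 months + 46 months = 184 months
Cooperation with authorities reduction: 25% of 184 months = 46 months (rounded down)
After reduction: 184 − 46 = 138 months
Less time served: 138 months − 33 months = 105 months
Cap at 201 months: 105 months is within the cap, no reduction.
Minimum 27 months: 105 months meets the minimum, no increase.

105 months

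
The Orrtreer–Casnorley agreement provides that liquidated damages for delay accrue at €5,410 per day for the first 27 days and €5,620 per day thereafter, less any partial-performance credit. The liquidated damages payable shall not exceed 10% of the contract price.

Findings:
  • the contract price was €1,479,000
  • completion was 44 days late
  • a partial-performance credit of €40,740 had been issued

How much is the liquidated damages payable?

€147,900

First 27 days: 27 × €5,410 = €146,070
Remaining days: (44 − 27) × €5,620 = €95,540
Accrued per-day damages: €146,070 + €95,540 = €241,610
Less partial-performance credit: €241,610 − €40,740 = €200,870
Cap: 10% of €1,479,000 = €147,900
Cap at €147,900: €200,870 exceeds the cap → €147,900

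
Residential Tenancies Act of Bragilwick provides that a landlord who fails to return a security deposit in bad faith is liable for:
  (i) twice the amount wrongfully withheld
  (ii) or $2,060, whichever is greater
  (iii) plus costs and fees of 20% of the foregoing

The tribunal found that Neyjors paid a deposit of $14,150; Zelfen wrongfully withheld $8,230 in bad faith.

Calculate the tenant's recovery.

$19,752

Doubled: 2 × $8,230 = $16,460
Minimum $2,060: $16,460 meets the minimum, no increase.
Costs and fees: 20% of $16,460 = $3,292
Total recovery: $16,460 + $3,292 = $19,752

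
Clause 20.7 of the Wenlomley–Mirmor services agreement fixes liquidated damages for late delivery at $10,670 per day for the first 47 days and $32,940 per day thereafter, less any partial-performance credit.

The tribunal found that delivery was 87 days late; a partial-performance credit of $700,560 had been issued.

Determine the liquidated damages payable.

First 47 days: 47 × $10,670 = $501,490
Remaining days: (87 − 47) × $32,940 = $1,317,600
Accrued per-day damages: $501,490 + $1,317,600 = $1,819,090
Less partial-performance credit: $1,819,090 − $700,560 = $1,118,530

$1,118,530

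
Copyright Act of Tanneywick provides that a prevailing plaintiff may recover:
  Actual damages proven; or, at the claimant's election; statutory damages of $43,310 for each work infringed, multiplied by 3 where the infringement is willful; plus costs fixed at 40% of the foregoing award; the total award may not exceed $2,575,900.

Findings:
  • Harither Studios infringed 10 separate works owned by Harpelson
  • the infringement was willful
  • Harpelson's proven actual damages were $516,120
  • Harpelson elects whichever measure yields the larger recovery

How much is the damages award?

Statutory damages: 10 × $43,310 = $433,100
Trebled: 3 × $433,100 = $1,299,300
Greater of actual damages ($516,120) or enhanced statutory damages ($1,299,300): $1,299,300
Costs: 40% of $1,299,300 = $519,720
Award plus costs: $1,299,300 + $519,720 = $1,819,020
Cap at $2,575,900: $1,819,020 is within the cap, no reduction.

$1,819,020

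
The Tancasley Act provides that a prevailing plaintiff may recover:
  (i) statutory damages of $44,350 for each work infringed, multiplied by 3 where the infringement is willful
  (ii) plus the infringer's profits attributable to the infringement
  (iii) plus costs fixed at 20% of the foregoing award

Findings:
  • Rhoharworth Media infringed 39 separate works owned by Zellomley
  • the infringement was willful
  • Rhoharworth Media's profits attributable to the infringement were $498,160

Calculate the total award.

$6,824,532

Statutory damages: 39 × $44,350 = $1,729,650
Trebled: 3 × $1,729,650 = $5,188,950
Combined award: $5,188,950 + $498,160 = $5,687,110
Costs: 20% of $5,687,110 = $1,137,422
Award plus costs: $5,687,110 + $1,137,422 = $6,824,532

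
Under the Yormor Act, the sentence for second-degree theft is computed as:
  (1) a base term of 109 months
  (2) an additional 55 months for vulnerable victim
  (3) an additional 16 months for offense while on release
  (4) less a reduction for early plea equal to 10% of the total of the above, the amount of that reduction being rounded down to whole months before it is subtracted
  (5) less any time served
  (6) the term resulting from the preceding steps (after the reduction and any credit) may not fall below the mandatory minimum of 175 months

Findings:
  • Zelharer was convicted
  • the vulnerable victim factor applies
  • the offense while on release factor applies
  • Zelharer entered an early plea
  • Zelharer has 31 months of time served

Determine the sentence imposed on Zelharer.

175 months

Vulnerable victim enhancement: +55 months
Offense while on release enhancement: +16 months
Adjusted term: 109 months + 55 months + 16 months = 180 months
Early plea reduction: 10% of 180 months = 18 months (rounded down)
After reduction: 180 − 18 = 162 months
Less time served: 162 months − 31 months = 131 months
Minimum 175 months: 131 months is below the minimum → 175 months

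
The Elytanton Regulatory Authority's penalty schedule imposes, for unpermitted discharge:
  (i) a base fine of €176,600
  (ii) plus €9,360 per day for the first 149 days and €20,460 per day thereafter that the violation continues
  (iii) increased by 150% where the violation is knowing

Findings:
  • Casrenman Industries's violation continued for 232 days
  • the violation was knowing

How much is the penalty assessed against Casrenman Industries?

€8,173,550

First 149 days: 149 × €9,360 = €1,394,640
Remaining days: (232 − 149) × €20,460 = €1,698,180
Per-day component: €1,394,640 + €1,698,180 = €3,092,820
Base plus per-day: €176,600 + €3,092,820 = €3,269,420
Enhancement: 150% of €3,269,420 = €4,904,130
Enhanced fine: €3,269,420 + €4,904,130 = €8,173,550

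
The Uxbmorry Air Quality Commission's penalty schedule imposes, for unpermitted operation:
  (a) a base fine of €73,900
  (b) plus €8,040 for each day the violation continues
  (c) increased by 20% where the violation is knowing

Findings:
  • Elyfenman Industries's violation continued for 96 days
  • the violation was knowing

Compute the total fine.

Per-day component: 96 × €8,040 = €771,840
Base plus per-day: €73,900 + €771,840 = €845,740
Enhancement: 20% of €845,740 = €169,148
Enhanced fine: €845,740 + €169,148 = €1,014,888

€1,014,888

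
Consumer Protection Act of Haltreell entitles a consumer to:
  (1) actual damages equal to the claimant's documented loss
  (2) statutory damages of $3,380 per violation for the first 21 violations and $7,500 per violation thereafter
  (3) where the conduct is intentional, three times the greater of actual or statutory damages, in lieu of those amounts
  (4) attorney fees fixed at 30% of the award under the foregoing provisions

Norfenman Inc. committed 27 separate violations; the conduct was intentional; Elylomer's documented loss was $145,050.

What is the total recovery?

$565,695

First 21 violations: 21 × $3,380 = $70,980
Remaining violations: (27 − 21) × $7,500 = $45,000
Statutory damages: $70,980 + $45,000 = $115,980
Greater of actual damages ($145,050) or statutory damages ($115,980): $145,050
Trebled: 3 × $145,050 = $435,150
Attorney fees: 30% of $435,150 = $130,545
Total recovery: $435,150 + $130,545 = $565,695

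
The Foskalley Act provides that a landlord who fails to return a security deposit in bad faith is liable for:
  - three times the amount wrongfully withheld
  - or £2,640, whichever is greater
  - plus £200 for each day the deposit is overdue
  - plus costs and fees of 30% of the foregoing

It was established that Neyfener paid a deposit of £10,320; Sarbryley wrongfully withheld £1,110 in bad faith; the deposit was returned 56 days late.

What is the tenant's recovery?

£18,889

Trebled: 3 × £1,110 = £3,330
Minimum £2,640: £3,330 meets the minimum, no increase.
Late-return penalty: 56 × £200 = £11,200
Damages plus late penalty: £3,330 + £11,200 = £14,530
Costs and fees: 30% of £14,530 = £4,359
Total recovery: £14,530 + £4,359 = £18,889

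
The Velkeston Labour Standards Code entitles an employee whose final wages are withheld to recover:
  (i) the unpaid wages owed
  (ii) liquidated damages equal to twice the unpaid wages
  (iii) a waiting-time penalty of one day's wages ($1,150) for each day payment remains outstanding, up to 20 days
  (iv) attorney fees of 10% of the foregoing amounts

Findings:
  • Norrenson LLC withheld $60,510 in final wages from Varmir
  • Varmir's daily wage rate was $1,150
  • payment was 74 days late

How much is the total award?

$224,983

Doubled: 2 × $60,510 = $121,020
Penalty days: min(74, 20) = 20
Waiting-time penalty: 20 × $1,150 = $23,000
Subtotal: $60,510 + $121,020 + $23,000 = $204,530
Attorney fees: 10% of $204,530 = $20,453
Total award: $204,530 + $20,453 = $224,983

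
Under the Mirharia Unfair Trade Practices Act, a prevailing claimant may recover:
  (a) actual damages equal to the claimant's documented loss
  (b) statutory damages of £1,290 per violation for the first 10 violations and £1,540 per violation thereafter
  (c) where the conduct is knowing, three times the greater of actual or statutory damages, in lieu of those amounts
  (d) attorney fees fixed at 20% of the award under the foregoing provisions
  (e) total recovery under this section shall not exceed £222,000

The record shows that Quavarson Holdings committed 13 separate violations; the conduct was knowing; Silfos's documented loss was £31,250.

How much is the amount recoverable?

£112,500

First 10 violations: 10 × £1,290 = £12,900
Remaining violations: (13 − 10) × £1,540 = £4,620
Statutory damages: £12,900 + £4,620 = £17,520
Greater of actual damages (£31,250) or statutory damages (£17,520): £31,250
Trebled: 3 × £31,250 = £93,750
Attorney fees: 20% of £93,750 = £18,750
Total before cap: £93,750 + £18,750 = £112,500
Cap at £222,000: £112,500 is within the cap, no reduction.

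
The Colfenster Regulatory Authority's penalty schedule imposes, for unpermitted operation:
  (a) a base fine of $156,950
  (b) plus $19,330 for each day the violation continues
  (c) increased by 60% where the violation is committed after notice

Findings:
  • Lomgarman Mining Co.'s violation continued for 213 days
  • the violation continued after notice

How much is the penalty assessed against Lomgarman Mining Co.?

$6,838,784

Per-day component: 213 × $19,330 = $4,117,290
Base plus per-day: $156,950 + $4,117,290 = $4,274,240
Enhancement: 60% of $4,274,240 = $2,564,544
Enhanced fine: $4,274,240 + $2,564,544 = $6,838,784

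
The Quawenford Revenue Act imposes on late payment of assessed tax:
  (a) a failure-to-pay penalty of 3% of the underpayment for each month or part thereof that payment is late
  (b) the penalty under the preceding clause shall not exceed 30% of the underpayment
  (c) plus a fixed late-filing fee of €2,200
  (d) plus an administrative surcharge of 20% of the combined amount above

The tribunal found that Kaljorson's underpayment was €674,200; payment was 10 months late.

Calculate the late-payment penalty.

Accrued rate: 3% × 10 = 30%, capped at 30% → 30%
Failure-to-pay penalty: 30% of €674,200 = €202,260
Penalty before surcharge: €202,260 + €2,200 = €204,460
Administrative surcharge: 20% of €204,460 = €40,892
Total penalty: €204,460 + €40,892 = €245,352

€245,352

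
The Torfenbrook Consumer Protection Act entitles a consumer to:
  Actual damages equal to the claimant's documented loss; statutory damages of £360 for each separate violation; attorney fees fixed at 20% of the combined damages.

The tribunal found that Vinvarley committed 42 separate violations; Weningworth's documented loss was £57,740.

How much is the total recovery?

£87,432

Statutory damages: 42 × £360 = £15,120
Combined damages: £57,740 + £15,120 = £72,860
Attorney fees: 20% of £72,860 = £14,572
Total recovery: £72,860 + £14,572 = £87,432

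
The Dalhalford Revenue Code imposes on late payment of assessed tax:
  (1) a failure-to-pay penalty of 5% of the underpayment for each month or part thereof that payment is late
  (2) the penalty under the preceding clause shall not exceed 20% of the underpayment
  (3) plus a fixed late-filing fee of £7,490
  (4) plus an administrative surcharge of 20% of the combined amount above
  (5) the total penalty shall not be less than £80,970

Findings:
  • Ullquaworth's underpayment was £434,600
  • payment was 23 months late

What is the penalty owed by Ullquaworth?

£113,292

Accrued rate: 5% × 23 = 115%, capped at 20% → 20%
Failure-to-pay penalty: 20% of £434,600 = £86,920
Penalty before surcharge: £86,920 + £7,490 = £94,410
Administrative surcharge: 20% of £94,410 = £18,882
Total penalty: £94,410 + £18,882 = £113,292
Minimum £80,970: £113,292 meets the minimum, no increase.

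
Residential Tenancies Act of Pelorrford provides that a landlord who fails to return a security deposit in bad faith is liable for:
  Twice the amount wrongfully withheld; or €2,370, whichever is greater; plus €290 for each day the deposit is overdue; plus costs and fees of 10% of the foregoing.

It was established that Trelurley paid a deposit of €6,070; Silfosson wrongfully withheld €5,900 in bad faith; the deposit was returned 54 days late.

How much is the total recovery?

Recovery: €30,206

Doubled: 2 × €5,900 = €11,800
Minimum €2,370: €11,800 meets the minimum, no increase.
Late-return penalty: 54 × €290 = €15,660
Damages plus late penalty: €11,800 + €15,660 = €27,460
Costs and fees: 10% of €27,460 = €2,746
Total recovery: €27,460 + €2,746 = €30,206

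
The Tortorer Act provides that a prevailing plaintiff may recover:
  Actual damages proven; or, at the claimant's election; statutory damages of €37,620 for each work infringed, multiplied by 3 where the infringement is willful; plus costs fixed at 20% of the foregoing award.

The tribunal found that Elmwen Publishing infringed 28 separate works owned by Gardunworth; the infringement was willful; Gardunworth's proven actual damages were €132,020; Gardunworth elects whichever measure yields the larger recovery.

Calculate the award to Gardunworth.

€3,792,096

Statutory damages: 28 × €37,620 = €1,053,360
Trebled: 3 × €1,053,360 = €3,160,080
Greater of actual damages (€132,020) or enhanced statutory damages (€3,160,080): €3,160,080
Costs: 20% of €3,160,080 = €632,016
Award plus costs: €3,160,080 + €632,016 = €3,792,096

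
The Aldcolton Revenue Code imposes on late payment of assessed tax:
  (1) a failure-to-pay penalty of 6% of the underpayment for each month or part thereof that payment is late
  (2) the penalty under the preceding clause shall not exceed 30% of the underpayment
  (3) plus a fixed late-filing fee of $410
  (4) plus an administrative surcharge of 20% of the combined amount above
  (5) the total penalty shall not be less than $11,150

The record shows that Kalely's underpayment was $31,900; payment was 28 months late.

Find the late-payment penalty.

$11,976

Accrued rate: 6% × 28 = 168%, capped at 30% → 30%
Failure-to-pay penalty: 30% of $31,900 = $9,570
Penalty before surcharge: $9,570 + $410 = $9,980
Administrative surcharge: 20% of $9,980 = $1,996
Total penalty: $9,980 + $1,996 = $11,976
Minimum $11,150: $11,976 meets the minimum, no increase.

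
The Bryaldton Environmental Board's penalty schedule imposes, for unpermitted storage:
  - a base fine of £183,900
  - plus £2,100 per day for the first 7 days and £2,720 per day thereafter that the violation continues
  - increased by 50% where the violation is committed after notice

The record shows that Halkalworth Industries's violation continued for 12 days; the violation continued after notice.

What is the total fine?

£318,300

First 7 days: 7 × £2,100 = £14,700
Remaining days: (12 − 7) × £2,720 = £13,600
Per-day component: £14,700 + £13,600 = £28,300
Base plus per-day: £183,900 + £28,300 = £212,200
Enhancement: 50% of £212,200 = £106,100
Enhanced fine: £212,200 + £106,100 = £318,300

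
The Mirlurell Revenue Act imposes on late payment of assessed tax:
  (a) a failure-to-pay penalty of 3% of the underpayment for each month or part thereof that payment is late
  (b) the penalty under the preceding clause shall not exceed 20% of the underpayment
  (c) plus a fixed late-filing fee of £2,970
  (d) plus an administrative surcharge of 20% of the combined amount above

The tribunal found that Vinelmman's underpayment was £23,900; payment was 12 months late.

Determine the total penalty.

£9,300

Accrued rate: 3% × 12 = 36%, capped at 20% → 20%
Failure-to-pay penalty: 20% of £23,900 = £4,780
Penalty before surcharge: £4,780 + £2,970 = £7,750
Administrative surcharge: 20% of £7,750 = £1,550
Total penalty: £7,750 + £1,550 = £9,300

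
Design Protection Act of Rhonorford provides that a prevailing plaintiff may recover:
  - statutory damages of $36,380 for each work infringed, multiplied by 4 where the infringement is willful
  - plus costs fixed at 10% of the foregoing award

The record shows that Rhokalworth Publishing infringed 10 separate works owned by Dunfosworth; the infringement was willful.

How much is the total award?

Statutory damages: 10 × $36,380 = $363,800
Multiplied by 4: 4 × $363,800 = $1,455,200
Costs: 10% of $1,455,200 = $145,520
Award plus costs: $1,455,200 + $145,520 = $1,600,720

Award: $1,600,720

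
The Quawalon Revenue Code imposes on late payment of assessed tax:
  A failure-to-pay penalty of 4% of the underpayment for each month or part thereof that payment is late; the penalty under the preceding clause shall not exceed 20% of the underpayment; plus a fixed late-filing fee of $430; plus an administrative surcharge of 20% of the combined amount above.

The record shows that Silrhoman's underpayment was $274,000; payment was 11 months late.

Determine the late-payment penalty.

Accrued rate: 4% × 11 = 44%, capped at 20% → 20%
Failure-to-pay penalty: 20% of $274,000 = $54,800
Penalty before surcharge: $54,800 + $430 = $55,230
Administrative surcharge: 20% of $55,230 = $11,046
Total penalty: $55,230 + $11,046 = $66,276

$66,276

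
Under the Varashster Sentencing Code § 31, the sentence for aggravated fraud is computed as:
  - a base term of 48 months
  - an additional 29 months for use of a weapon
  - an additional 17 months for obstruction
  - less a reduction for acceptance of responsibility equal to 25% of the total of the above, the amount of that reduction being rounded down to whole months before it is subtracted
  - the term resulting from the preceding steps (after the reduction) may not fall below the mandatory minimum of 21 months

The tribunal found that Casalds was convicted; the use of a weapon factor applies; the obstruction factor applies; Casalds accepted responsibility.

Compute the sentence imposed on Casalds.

Use of a weapon enhancement: +29 months
Obstruction enhancement: +17 months
Adjusted term: 48 months + 29 months + 17 months = 94 months
Acceptance of responsibility reduction: 25% of 94 months = 23 months (rounded down)
After reduction: 94 − 23 = 71 months
Minimum 21 months: 71 months meets the minimum, no increase.

71 months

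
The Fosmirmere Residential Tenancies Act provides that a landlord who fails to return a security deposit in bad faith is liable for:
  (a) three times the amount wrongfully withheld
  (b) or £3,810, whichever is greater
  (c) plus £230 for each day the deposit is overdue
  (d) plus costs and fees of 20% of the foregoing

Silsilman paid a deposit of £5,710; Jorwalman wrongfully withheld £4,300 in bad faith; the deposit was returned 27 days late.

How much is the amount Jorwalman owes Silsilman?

£22,932

Trebled: 3 × £4,300 = £12,900
Minimum £3,810: £12,900 meets the minimum, no increase.
Late-return penalty: 27 × £230 = £6,210
Damages plus late penalty: £12,900 + £6,210 = £19,110
Costs and fees: 20% of £19,110 = £3,822
Total recovery: £19,110 + £3,822 = £22,932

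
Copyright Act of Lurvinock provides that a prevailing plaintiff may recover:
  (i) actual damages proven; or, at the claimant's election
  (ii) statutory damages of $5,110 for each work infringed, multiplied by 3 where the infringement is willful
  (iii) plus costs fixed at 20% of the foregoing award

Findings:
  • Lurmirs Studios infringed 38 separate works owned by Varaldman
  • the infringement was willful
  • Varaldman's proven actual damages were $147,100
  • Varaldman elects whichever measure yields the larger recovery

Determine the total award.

Statutory damages: 38 × $5,110 = $194,180
Trebled: 3 × $194,180 = $582,540
Greater of actual damages ($147,100) or enhanced statutory damages ($582,540): $582,540
Costs: 20% of $582,540 = $116,508
Award plus costs: $582,540 + $116,508 = $699,048

$699,048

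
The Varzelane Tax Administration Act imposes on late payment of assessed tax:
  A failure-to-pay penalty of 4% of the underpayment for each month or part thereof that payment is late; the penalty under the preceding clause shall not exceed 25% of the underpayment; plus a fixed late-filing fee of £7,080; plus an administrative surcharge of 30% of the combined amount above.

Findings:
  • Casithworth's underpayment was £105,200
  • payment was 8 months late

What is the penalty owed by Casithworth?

£43,394

Accrued rate: 4% × 8 = 32%, capped at 25% → 25%
Failure-to-pay penalty: 25% of £105,200 = £26,300
Penalty before surcharge: £26,300 + £7,080 = £33,380
Administrative surcharge: 30% of £33,380 = £10,014
Total penalty: £33,380 + £10,014 = £43,394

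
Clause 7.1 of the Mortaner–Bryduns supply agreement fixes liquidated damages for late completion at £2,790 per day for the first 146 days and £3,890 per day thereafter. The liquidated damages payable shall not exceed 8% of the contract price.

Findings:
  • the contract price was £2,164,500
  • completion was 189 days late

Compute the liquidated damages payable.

First 146 days: 146 × £2,790 = £407,340
Remaining days: (189 − 146) × £3,890 = £167,270
Accrued per-day damages: £407,340 + £167,270 = £574,610
Cap: 8% of £2,164,500 = £173,160
Cap at £173,160: £574,610 exceeds the cap → £173,160

£173,160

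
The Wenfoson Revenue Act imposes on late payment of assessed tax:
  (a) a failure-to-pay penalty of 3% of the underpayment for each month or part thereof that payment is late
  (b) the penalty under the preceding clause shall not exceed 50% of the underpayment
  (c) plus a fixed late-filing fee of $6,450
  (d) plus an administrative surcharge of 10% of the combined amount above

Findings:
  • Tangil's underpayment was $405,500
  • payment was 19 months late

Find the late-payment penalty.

$230,120

Accrued rate: 3% × 19 = 57%, capped at 50% → 50%
Failure-to-pay penalty: 50% of $405,500 = $202,750
Penalty before surcharge: $202,750 + $6,450 = $209,200
Administrative surcharge: 10% of $209,200 = $20,920
Total penalty: $209,200 + $20,920 = $230,120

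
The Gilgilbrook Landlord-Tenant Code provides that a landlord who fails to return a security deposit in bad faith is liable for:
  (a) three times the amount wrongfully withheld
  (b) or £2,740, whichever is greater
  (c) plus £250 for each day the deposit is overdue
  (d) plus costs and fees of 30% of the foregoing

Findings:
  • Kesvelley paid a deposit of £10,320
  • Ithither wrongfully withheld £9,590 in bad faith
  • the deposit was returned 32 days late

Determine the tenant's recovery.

Recovery: £47,801

Trebled: 3 × £9,590 = £28,770
Minimum £2,740: £28,770 meets the minimum, no increase.
Late-return penalty: 32 × £250 = £8,000
Damages plus late penalty: £28,770 + £8,000 = £36,770
Costs and fees: 30% of £36,770 = £11,031
Total recovery: £36,770 + £11,031 = £47,801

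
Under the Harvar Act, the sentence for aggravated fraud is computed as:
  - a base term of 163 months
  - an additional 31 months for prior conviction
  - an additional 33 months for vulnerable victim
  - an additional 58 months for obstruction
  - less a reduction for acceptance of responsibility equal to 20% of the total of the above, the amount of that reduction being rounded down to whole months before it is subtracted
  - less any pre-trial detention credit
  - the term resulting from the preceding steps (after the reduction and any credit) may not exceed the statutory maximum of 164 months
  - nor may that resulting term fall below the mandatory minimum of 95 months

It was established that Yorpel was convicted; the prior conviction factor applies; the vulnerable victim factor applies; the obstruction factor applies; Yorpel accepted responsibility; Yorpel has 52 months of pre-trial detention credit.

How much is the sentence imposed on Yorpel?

164 months

Prior conviction enhancement: +31 months
Vulnerable victim enhancement: +33 months
Obstruction enhancement: +58 months
Adjusted term: 163 months + 31 months + 33 months + 58 months = 285 months
Acceptance of responsibility reduction: 20% of 285 months = 57 months (rounded down)
After reduction: 285 − 57 = 228 months
Less pre-trial detention credit: 228 months − 52 months = 176 months
Cap at 164 months: 176 months exceeds the cap → 164 months
Minimum 95 months: 164 months meets the minimum, no increase.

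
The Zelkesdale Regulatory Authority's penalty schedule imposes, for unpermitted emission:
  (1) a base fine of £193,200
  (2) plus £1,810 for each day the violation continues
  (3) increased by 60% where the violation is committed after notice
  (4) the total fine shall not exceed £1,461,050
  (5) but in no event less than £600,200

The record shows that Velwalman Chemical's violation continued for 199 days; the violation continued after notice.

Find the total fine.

£885,424

Per-day component: 199 × £1,810 = £360,190
Base plus per-day: £193,200 + £360,190 = £553,390
Enhancement: 60% of £553,390 = £332,034
Enhanced fine: £553,390 + £332,034 = £885,424
Cap at £1,461,050: £885,424 is within the cap, no reduction.
Minimum £600,200: £885,424 meets the minimum, no increase.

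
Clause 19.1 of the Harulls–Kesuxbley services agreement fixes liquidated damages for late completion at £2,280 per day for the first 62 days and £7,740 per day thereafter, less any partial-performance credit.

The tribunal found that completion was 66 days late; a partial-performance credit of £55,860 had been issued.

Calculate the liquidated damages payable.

£116,460

First 62 days: 62 × £2,280 = £141,360
Remaining days: (66 − 62) × £7,740 = £30,960
Accrued per-day damages: £141,360 + £30,960 = £172,320
Less partial-performance credit: £172,320 − £55,860 = £116,460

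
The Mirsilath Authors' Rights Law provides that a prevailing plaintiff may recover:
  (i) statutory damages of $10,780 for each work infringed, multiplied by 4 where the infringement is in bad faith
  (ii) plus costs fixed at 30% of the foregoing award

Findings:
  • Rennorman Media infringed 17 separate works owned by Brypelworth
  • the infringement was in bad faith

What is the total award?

Statutory damages: 17 × $10,780 = $183,260
Multiplied by 4: 4 × $183,260 = $733,040
Costs: 30% of $733,040 = $219,912
Award plus costs: $733,040 + $219,912 = $952,952

$952,952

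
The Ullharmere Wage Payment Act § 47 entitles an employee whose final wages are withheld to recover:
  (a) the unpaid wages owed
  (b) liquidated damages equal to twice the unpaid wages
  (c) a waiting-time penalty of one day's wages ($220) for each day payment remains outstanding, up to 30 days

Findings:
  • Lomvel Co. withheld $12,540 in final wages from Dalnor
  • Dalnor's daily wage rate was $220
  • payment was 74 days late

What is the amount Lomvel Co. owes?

Doubled: 2 × $12,540 = $25,080
Penalty days: min(74, 30) = 30
Waiting-time penalty: 30 × $220 = $6,600
Total award: $12,540 + $25,080 + $6,600 = $44,220

$44,220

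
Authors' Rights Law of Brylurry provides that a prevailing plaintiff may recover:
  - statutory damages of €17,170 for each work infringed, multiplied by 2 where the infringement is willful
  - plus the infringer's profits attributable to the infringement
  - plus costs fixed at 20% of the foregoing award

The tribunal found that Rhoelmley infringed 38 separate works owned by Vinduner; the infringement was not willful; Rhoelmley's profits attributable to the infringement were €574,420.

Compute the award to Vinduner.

Statutory damages: 38 × €17,170 = €652,460
Infringement not willful: no ×2 enhancement.
Combined award: €652,460 + €574,420 = €1,226,880
Costs: 20% of €1,226,880 = €245,376
Award plus costs: €1,226,880 + €245,376 = €1,472,256

€1,472,256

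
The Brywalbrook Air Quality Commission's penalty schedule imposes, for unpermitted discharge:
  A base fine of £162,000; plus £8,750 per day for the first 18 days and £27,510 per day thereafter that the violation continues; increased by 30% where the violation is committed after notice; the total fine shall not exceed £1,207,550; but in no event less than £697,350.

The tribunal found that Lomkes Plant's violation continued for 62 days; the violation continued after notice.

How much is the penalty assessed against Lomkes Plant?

£1,207,550

First 18 days: 18 × £8,750 = £157,500
Remaining days: (62 − 18) × £27,510 = £1,210,440
Per-day component: £157,500 + £1,210,440 = £1,367,940
Base plus per-day: £162,000 + £1,367,940 = £1,529,940
Enhancement: 30% of £1,529,940 = £458,982
Enhanced fine: £1,529,940 + £458,982 = £1,988,922
Cap at £1,207,550: £1,988,922 exceeds the cap → £1,207,550
Minimum £697,350: £1,207,550 meets the minimum, no increase.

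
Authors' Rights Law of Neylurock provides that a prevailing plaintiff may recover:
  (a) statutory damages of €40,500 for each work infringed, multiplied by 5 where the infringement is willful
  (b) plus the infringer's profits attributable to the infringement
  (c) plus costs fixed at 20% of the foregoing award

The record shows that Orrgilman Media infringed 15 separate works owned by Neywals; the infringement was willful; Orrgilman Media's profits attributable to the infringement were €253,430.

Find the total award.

Statutory damages: 15 × €40,500 = €607,500
Multiplied by 5: 5 × €607,500 = €3,037,500
Combined award: €3,037,500 + €253,430 = €3,290,930
Costs: 20% of €3,290,930 = €658,186
Award plus costs: €3,290,930 + €658,186 = €3,949,116

€3,949,116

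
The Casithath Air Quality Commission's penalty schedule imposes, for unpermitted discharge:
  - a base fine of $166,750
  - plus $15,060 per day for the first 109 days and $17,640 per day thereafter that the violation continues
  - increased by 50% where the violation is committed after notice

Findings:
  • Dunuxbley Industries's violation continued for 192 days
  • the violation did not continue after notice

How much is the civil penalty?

$3,272,410

First 109 days: 109 × $15,060 = $1,641,540
Remaining days: (192 − 109) × $17,640 = $1,464,120
Per-day component: $1,641,540 + $1,464,120 = $3,105,660
Base plus per-day: $166,750 + $3,105,660 = $3,272,410
The violation did not continue after notice: no 50% increase.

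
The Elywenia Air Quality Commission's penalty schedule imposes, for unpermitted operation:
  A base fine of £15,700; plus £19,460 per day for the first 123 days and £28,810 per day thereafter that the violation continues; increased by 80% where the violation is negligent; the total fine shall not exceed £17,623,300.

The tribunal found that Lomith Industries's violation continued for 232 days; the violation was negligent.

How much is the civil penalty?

£9,989,226

First 123 days: 123 × £19,460 = £2,393,580
Remaining days: (232 − 123) × £28,810 = £3,140,290
Per-day component: £2,393,580 + £3,140,290 = £5,533,870
Base plus per-day: £15,700 + £5,533,870 = £5,549,570
Enhancement: 80% of £5,549,570 = £4,439,656
Enhanced fine: £5,549,570 + £4,439,656 = £9,989,226
Cap at £17,623,300: £9,989,226 is within the cap, no reduction.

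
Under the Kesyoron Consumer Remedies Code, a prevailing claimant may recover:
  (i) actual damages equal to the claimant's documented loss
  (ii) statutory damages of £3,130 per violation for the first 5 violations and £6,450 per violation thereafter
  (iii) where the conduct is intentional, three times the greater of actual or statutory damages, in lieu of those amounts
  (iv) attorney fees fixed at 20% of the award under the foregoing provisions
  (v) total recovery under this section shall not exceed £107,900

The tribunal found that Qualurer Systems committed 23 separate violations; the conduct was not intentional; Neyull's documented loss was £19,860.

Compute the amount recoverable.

First 5 violations: 5 × £3,130 = £15,650
Remaining violations: (23 − 5) × £6,450 = £116,100
Statutory damages: £15,650 + £116,100 = £131,750
Conduct not intentional: the in-lieu enhancement does not apply.
Actual plus statutory damages: £19,860 + £131,750 = £151,610
Attorney fees: 20% of £151,610 = £30,322
Total before cap: £151,610 + £30,322 = £181,932
Cap at £107,900: £181,932 exceeds the cap → £107,900

£107,900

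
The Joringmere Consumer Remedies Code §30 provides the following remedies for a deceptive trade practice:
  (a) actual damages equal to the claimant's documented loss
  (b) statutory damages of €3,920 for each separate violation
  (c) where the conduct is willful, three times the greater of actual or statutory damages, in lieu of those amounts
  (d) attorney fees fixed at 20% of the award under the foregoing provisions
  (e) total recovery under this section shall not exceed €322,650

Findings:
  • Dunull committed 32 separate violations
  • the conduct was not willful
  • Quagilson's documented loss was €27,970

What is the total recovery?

Total recovery: €184,092

Statutory damages: 32 × €3,920 = €125,440
Conduct not willful: the in-lieu enhancement does not apply.
Actual plus statutory damages: €27,970 + €125,440 = €153,410
Attorney fees: 20% of €153,410 = €30,682
Total before cap: €153,410 + €30,682 = €184,092
Cap at €322,650: €184,092 is within the cap, no reduction.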